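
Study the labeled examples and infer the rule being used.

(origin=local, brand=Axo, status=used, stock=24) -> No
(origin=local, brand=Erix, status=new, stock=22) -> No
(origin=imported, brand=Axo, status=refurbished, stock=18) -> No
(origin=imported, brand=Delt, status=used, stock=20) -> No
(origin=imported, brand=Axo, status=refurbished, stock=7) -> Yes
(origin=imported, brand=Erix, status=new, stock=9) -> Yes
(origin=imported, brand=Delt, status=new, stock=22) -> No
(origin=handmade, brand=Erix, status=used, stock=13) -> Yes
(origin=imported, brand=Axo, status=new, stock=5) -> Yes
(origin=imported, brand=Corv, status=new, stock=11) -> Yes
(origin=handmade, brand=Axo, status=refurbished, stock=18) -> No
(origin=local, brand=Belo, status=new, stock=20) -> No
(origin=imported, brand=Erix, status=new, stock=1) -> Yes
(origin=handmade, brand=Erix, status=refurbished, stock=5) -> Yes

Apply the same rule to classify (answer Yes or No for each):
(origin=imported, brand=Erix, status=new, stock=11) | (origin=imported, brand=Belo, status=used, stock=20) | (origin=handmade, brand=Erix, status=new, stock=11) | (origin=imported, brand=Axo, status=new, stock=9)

The simplest hypothesis consistent with all the labels is: stock ≤ 13.
(origin=imported, brand=Erix, status=new, stock=11) — stock = 11, hence Yes.
(origin=imported, brand=Belo, status=used, stock=20) — stock = 20, hence No.
(origin=handmade, brand=Erix, status=new, stock=11) — stock = 11, hence Yes.
(origin=imported, brand=Axo, status=new, stock=9) — stock = 9, hence Yes.

Yes, No, Yes, Yes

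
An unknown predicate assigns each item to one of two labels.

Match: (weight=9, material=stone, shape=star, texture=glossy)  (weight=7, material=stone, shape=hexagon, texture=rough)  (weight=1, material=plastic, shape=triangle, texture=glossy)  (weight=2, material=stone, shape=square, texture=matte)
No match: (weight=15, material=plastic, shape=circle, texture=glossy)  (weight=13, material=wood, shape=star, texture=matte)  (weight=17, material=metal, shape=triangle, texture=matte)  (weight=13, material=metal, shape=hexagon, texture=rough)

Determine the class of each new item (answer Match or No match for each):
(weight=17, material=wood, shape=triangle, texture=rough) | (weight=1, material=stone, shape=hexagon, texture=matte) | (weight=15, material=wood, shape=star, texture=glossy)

No match, Match, No match

All 'Match' examples share one property — weight ≤ 9 — and every 'No match' example lacks it.
No match: (weight=17, material=wood, shape=triangle, texture=rough), since weight = 17.
Match: (weight=1, material=stone, shape=hexagon, texture=matte), since weight = 1.
No match: (weight=15, material=wood, shape=star, texture=glossy), since weight = 15.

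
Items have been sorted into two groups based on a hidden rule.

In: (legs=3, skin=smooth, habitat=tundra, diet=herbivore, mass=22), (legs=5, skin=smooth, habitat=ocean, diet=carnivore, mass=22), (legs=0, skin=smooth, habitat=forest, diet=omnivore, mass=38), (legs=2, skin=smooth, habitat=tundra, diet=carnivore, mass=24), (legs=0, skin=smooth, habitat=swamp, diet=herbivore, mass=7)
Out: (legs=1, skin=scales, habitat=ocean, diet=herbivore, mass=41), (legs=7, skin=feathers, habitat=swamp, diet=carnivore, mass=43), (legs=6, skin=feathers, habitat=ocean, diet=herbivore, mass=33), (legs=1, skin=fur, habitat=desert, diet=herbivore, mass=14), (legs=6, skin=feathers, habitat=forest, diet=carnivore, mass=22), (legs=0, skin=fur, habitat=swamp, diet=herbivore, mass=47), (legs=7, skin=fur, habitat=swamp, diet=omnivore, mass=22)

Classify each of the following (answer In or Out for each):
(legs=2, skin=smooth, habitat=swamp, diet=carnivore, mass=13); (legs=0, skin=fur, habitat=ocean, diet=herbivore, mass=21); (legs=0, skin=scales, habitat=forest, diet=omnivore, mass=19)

In, Out, Out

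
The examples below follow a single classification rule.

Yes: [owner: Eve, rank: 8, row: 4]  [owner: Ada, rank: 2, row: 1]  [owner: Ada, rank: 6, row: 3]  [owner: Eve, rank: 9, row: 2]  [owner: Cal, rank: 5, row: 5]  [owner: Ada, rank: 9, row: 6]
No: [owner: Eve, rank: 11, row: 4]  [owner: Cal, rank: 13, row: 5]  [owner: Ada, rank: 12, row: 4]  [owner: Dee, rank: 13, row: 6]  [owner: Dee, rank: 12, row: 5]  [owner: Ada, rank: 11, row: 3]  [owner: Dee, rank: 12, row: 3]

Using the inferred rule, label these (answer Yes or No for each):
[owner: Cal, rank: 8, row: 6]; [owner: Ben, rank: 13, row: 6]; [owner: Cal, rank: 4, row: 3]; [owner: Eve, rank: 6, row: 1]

Yes, No, Yes, Yes

The rule appears to be: rank ≤ 9.
[owner: Cal, rank: 8, row: 6] → rank = 8 → Yes. [owner: Ben, rank: 13, row: 6] → rank = 13 → No. [owner: Cal, rank: 4, row: 3] → rank = 4 → Yes. [owner: Eve, rank: 6, row: 1] → rank = 6 → Yes.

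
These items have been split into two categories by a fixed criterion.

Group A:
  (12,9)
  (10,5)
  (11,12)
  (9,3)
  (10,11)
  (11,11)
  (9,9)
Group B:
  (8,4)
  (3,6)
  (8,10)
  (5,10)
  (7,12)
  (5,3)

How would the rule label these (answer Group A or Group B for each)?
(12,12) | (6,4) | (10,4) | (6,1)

Group A, Group B, Group A, Group B

The classifier is using: first ≥ 9.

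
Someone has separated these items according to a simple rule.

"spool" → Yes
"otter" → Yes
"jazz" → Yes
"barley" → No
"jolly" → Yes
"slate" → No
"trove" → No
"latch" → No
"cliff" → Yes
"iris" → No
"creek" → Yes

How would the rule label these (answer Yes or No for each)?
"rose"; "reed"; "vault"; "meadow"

The common property of the 'Yes' items is: has a double letter. No 'No' item has it.
No: "rose", since no doubled letter.
Yes: "reed", since 'ee' doubled.
No: "vault", since no doubled letter.
No: "meadow", since no doubled letter.

No, Yes, No, No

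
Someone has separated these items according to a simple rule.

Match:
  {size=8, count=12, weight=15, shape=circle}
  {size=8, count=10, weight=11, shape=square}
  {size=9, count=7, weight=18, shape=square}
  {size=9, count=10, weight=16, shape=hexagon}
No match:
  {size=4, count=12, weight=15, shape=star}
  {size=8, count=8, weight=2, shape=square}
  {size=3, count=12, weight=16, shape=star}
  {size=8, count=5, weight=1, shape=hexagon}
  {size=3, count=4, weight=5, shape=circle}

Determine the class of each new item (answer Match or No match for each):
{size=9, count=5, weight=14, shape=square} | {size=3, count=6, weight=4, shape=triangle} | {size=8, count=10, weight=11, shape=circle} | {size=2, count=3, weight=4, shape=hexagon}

The classifier is using: weight ≥ 5 AND size ≥ 8.

Match, No match, Match, No match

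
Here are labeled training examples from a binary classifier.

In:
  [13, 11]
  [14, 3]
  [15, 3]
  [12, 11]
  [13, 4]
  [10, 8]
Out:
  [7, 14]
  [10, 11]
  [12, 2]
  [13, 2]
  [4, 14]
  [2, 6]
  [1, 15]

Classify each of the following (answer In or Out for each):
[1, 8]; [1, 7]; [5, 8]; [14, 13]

Out, Out, Out, In

The simplest hypothesis consistent with all the labels is: first > second AND sum ≥ 16.
Out: [1, 8], since 1 < 8, 1+8 = 9.
Out: [1, 7], since 1 < 7, 1+7 = 8.
Out: [5, 8], since 5 < 8, 5+8 = 13.
In: [14, 13], since 14 > 13, 14+13 = 27.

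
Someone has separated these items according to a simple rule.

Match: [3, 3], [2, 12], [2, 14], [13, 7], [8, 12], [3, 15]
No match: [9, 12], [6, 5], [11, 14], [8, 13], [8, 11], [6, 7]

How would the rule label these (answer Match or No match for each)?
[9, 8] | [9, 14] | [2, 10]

Comparing the two groups points to one rule — sum is even.
No match: [9, 8], since 9+8 = 17. No match: [9, 14], since 9+14 = 23. Match: [2, 10], since 2+10 = 12.

No match, No match, Match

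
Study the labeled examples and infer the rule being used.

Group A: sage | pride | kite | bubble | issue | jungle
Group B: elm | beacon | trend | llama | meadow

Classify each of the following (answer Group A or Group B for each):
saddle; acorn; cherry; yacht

The simplest hypothesis consistent with all the labels is: ends with 'e'.
saddle: ends with 'e', matches → Group A. acorn: ends with 'n', does not satisfy this → Group B. cherry: ends with 'y', does not satisfy this → Group B. yacht: ends with 't', does not satisfy this → Group B.

Group A, Group B, Group B, Group B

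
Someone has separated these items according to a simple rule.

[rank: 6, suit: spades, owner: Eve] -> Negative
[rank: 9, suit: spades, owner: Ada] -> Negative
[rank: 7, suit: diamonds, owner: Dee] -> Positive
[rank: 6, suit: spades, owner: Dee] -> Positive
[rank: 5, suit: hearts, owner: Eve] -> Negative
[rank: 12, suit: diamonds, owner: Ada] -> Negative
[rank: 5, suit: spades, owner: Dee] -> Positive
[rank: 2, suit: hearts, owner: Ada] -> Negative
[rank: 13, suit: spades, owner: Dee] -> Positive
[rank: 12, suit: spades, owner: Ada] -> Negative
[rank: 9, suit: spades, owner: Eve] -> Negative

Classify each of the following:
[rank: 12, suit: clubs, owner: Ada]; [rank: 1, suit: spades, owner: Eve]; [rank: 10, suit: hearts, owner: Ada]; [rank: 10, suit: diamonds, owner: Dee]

The simplest hypothesis consistent with all the labels is: owner is Dee.
Negative: [rank: 12, suit: clubs, owner: Ada], since owner is Ada.
Negative: [rank: 1, suit: spades, owner: Eve], since owner is Eve.
Negative: [rank: 10, suit: hearts, owner: Ada], since owner is Ada.
Positive: [rank: 10, suit: diamonds, owner: Dee], since owner is Dee.

Negative, Negative, Negative, Positive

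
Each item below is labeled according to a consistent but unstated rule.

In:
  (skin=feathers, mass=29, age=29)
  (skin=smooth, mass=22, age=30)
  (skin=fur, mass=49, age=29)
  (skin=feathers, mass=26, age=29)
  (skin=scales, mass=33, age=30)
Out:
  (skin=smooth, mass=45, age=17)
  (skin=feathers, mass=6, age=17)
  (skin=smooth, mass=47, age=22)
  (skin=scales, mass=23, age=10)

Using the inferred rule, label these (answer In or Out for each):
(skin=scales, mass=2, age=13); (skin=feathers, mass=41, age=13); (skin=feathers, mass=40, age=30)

The rule appears to be: age ≥ 29.

Out, Out, In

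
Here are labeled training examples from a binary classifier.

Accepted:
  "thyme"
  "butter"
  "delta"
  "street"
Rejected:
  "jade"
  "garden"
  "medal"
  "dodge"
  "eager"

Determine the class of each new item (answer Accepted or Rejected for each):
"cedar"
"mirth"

Rejected, Accepted

The rule appears to be: contains 't'.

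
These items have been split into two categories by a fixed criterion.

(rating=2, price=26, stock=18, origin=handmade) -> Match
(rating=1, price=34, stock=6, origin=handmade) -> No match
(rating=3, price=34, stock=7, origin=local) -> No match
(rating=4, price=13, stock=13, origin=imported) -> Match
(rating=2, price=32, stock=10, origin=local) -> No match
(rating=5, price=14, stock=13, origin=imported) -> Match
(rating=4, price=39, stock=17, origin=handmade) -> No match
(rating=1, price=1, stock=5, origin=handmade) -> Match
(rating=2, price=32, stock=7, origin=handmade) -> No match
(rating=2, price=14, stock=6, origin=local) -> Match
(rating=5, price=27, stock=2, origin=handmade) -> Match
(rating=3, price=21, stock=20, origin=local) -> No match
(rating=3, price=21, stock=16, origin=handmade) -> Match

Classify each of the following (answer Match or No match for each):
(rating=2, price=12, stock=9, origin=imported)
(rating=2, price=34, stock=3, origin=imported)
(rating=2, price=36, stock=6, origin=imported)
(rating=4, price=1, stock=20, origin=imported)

The distinguishing property — price ≤ 27 AND stock ≤ 18 — holds for all the 'Match' cases and none of the 'No match' cases.
(rating=2, price=12, stock=9, origin=imported): Match (price = 12, stock = 9). (rating=2, price=34, stock=3, origin=imported): No match (price = 34, stock = 3). (rating=2, price=36, stock=6, origin=imported): No match (price = 36, stock = 6). (rating=4, price=1, stock=20, origin=imported): No match (price = 1, stock = 20).

Match, No match, No match, No match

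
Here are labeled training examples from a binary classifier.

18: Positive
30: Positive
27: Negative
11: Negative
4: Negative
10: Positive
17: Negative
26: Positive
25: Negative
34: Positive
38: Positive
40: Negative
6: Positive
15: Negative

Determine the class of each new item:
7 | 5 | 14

Negative, Negative, Positive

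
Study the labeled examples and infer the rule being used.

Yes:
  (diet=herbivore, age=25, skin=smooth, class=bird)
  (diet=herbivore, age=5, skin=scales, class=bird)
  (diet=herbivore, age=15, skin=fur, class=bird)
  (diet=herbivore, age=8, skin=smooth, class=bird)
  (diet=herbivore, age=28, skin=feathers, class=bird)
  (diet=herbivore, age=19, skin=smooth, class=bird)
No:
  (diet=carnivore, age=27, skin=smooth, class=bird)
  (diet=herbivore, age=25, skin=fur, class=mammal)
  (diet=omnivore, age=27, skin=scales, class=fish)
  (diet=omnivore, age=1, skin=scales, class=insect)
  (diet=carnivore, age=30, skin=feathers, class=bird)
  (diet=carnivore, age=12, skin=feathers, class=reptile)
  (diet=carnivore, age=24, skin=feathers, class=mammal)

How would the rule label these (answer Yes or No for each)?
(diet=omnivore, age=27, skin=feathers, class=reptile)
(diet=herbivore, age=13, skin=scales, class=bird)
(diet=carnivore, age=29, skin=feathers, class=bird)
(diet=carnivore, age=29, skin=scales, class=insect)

Every 'Yes' example satisfies: diet is herbivore AND class is bird. None of the 'No' examples do.
(diet=omnivore, age=27, skin=feathers, class=reptile): diet is omnivore, class is reptile — does not satisfy this, so No. (diet=herbivore, age=13, skin=scales, class=bird): diet is herbivore, class is bird — satisfies this, so Yes. (diet=carnivore, age=29, skin=feathers, class=bird): diet is carnivore, class is bird — does not satisfy this, so No. (diet=carnivore, age=29, skin=scales, class=insect): diet is carnivore, class is insect — does not satisfy this, so No.

No, Yes, No, No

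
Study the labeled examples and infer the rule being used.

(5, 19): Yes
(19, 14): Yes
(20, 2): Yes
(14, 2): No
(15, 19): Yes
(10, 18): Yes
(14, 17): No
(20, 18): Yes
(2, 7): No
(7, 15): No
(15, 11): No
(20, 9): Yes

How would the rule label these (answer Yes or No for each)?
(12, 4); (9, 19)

No, Yes

The distinguishing property — max ≥ 18 — holds for all the 'Yes' cases and none of the 'No' cases.
(12, 4): No (max 12).
(9, 19): Yes (max 19).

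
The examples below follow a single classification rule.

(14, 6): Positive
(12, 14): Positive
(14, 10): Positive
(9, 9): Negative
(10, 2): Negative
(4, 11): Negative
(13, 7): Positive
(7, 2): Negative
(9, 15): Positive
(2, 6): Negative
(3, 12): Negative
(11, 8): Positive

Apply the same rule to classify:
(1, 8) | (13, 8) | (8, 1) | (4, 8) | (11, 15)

Negative, Positive, Negative, Negative, Positive

One predicate separates the groups cleanly: sum ≥ 19.
Negative: (1, 8), since 1+8 = 9. Positive: (13, 8), since 13+8 = 21. Negative: (8, 1), since 8+1 = 9. Negative: (4, 8), since 4+8 = 12. Positive: (11, 15), since 11+15 = 26.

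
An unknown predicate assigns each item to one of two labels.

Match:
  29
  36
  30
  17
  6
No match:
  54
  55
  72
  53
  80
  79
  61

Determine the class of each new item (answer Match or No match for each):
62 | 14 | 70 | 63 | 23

No match, Match, No match, No match, Match

The common property of the 'Match' items is: at most 36. No 'No match' item has it.
62 — 62 > 36, hence No match.
14 — 14 ≤ 36, hence Match.
70 — 70 > 36, hence No match.
63 — 63 > 36, hence No match.
23 — 23 ≤ 36, hence Match.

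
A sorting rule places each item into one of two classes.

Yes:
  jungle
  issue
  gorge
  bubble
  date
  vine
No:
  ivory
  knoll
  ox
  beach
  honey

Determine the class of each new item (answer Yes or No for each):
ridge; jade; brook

Yes, Yes, No

All 'Yes' examples share one property — ends with 'e' — and every 'No' example lacks it.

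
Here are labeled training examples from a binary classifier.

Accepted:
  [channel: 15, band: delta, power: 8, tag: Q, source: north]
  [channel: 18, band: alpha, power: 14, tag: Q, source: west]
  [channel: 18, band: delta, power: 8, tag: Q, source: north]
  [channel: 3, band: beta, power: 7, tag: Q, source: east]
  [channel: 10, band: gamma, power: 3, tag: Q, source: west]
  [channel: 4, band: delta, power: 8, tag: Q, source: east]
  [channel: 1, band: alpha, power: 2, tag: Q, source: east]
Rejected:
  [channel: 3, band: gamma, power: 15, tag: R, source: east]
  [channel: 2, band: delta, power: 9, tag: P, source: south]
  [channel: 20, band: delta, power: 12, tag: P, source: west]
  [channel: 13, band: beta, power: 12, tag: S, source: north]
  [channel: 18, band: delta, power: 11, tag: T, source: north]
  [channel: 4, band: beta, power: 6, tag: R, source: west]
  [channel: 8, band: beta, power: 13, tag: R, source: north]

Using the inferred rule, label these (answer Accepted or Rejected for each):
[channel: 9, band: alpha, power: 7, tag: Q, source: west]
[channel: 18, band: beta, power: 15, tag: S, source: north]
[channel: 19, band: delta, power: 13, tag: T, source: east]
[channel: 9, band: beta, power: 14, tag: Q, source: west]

Accepted, Rejected, Rejected, Accepted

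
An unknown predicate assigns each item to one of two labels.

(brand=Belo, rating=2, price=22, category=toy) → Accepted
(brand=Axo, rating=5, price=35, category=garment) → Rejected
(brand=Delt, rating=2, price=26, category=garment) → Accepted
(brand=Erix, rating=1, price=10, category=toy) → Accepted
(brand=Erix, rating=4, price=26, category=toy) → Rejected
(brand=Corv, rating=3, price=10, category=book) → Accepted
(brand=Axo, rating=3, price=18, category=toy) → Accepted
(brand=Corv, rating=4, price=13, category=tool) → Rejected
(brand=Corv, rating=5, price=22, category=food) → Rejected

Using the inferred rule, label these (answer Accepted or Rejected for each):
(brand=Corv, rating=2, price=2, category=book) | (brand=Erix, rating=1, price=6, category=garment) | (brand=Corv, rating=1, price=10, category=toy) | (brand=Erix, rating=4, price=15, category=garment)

A rule that fits every label: rating ≤ 3 — true of each 'Accepted' example, false of each 'Rejected' one.
(brand=Corv, rating=2, price=2, category=book): Accepted (rating = 2). (brand=Erix, rating=1, price=6, category=garment): Accepted (rating = 1). (brand=Corv, rating=1, price=10, category=toy): Accepted (rating = 1). (brand=Erix, rating=4, price=15, category=garment): Rejected (rating = 4).

Accepted, Accepted, Accepted, Rejected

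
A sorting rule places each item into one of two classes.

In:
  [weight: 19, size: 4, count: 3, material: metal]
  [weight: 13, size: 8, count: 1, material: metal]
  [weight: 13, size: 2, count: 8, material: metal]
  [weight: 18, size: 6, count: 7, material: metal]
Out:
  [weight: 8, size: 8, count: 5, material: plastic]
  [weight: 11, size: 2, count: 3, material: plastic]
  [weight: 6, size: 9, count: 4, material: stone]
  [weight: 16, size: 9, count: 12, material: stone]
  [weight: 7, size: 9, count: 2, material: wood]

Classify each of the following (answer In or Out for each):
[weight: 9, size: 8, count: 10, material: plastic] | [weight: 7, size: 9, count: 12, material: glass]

Out, Out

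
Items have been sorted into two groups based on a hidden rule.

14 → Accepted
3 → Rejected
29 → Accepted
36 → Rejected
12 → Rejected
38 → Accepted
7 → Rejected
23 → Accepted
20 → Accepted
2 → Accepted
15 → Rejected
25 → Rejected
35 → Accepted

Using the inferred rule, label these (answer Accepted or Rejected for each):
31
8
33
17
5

Rejected, Accepted, Rejected, Accepted, Accepted

The pattern is that an item is 'Accepted' exactly when: ≡ 2 (mod 3).
31: 31 mod 3 = 1 — does not fit, so Rejected. 8: 8 mod 3 = 2 — satisfies this, so Accepted. 33: 33 mod 3 = 0 — does not fit, so Rejected. 17: 17 mod 3 = 2 — satisfies this, so Accepted. 5: 5 mod 3 = 2 — satisfies this, so Accepted.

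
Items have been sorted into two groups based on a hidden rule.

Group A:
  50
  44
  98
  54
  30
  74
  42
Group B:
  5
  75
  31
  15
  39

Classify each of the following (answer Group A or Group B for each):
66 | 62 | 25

Group A, Group A, Group B

Every 'Group A' example satisfies: even. None of the 'Group B' examples do.
66: 66 is even, satisfies this → Group A.
62: 62 is even, satisfies this → Group A.
25: 25 is odd, doesn't match → Group B.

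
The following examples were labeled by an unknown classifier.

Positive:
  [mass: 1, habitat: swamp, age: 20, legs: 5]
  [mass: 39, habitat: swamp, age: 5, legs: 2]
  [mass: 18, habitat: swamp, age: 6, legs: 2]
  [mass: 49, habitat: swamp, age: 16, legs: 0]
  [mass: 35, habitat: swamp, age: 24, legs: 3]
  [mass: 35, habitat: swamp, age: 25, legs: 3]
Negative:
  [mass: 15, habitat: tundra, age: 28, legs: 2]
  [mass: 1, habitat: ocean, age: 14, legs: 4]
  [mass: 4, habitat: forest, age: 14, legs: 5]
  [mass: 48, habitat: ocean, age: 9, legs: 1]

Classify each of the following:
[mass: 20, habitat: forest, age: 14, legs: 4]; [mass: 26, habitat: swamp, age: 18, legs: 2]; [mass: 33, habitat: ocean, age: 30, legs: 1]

Negative, Positive, Negative

The classifier is using: habitat is swamp.
[mass: 20, habitat: forest, age: 14, legs: 4] → habitat is forest → Negative. [mass: 26, habitat: swamp, age: 18, legs: 2] → habitat is swamp → Positive. [mass: 33, habitat: ocean, age: 30, legs: 1] → habitat is ocean → Negative.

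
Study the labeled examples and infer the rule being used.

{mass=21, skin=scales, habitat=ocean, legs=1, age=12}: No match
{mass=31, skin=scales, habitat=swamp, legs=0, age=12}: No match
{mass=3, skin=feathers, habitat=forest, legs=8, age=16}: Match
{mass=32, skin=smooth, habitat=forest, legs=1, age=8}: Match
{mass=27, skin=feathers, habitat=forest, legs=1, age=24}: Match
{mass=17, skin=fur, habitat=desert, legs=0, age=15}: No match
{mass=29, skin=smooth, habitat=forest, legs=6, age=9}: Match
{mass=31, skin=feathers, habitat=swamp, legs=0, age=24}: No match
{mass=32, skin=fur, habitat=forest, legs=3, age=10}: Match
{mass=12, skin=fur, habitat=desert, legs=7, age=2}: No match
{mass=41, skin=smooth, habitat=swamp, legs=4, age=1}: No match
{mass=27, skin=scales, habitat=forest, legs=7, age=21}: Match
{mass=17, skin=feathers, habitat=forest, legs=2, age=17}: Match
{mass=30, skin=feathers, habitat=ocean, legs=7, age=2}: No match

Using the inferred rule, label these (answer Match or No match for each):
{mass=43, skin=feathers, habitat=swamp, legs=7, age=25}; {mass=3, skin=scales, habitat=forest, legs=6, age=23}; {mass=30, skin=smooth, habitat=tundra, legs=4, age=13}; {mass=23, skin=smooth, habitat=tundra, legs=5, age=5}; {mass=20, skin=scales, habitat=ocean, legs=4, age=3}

No match, Match, No match, No match, No match

Every 'Match' example satisfies: habitat is forest. None of the 'No match' examples do.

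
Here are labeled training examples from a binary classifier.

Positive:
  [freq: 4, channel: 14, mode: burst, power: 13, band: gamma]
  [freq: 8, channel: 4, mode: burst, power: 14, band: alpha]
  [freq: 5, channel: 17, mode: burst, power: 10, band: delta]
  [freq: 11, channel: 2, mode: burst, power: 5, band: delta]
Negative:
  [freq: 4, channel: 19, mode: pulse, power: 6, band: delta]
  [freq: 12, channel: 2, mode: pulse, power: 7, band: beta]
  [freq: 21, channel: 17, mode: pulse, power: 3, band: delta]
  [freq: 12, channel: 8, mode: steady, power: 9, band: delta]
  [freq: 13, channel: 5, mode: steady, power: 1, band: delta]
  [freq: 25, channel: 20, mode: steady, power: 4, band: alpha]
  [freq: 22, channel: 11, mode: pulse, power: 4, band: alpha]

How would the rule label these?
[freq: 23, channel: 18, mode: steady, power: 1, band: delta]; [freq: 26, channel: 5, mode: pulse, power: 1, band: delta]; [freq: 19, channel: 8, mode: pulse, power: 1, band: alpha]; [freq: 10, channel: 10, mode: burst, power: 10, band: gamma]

Comparing the two groups points to one rule — mode is burst.
[freq: 23, channel: 18, mode: steady, power: 1, band: delta] → mode is steady → Negative.
[freq: 26, channel: 5, mode: pulse, power: 1, band: delta] → mode is pulse → Negative.
[freq: 19, channel: 8, mode: pulse, power: 1, band: alpha] → mode is pulse → Negative.
[freq: 10, channel: 10, mode: burst, power: 10, band: gamma] → mode is burst → Positive.

Negative, Negative, Negative, Positive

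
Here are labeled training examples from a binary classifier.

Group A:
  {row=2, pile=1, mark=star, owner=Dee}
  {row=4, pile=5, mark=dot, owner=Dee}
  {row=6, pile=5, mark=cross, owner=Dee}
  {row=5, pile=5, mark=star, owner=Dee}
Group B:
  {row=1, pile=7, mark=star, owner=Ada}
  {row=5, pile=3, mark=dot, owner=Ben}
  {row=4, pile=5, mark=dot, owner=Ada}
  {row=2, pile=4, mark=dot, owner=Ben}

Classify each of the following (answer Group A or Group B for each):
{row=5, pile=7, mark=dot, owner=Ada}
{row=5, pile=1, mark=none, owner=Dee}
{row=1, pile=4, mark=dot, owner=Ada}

Group B, Group A, Group B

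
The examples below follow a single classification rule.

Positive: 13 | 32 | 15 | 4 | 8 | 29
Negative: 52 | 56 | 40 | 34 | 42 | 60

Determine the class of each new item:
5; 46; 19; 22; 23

Positive, Negative, Positive, Positive, Positive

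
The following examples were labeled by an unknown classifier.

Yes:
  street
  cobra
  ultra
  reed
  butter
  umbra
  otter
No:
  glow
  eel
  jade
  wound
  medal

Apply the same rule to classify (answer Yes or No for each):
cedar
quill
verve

Yes, No, Yes

Rule: contains 'r'. This holds for each 'Yes' example and fails for each 'No' one.
cedar → has 'r' → Yes. quill → no 'r' → No. verve → has 'r' → Yes.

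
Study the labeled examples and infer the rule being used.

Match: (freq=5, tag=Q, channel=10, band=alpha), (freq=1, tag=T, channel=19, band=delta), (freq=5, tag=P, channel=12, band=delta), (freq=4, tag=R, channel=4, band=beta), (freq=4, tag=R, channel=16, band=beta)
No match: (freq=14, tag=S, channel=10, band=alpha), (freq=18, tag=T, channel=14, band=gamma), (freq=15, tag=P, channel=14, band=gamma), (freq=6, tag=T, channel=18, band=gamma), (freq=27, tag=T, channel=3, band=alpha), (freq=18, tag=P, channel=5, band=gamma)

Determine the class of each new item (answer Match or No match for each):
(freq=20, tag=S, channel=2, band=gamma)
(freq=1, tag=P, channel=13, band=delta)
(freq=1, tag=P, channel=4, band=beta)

No match, Match, Match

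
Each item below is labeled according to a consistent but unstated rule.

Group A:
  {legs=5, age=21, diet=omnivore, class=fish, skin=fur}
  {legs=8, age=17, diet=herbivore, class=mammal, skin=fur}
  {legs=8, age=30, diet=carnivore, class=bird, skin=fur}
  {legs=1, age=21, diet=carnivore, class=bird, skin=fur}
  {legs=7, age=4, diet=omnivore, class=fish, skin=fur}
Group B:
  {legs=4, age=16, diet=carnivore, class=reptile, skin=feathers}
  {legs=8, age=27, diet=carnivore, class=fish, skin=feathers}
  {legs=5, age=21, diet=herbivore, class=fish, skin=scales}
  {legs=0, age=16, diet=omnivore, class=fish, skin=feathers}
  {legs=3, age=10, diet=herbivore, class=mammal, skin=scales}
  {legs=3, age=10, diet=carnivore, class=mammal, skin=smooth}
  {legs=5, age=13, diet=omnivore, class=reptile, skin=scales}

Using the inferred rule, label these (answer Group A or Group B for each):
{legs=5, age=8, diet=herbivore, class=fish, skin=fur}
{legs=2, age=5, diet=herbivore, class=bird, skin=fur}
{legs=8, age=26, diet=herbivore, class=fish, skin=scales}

Group A, Group A, Group B

The common property of the 'Group A' items is: skin is fur. No 'Group B' item has it.
{legs=5, age=8, diet=herbivore, class=fish, skin=fur}: Group A (skin is fur).
{legs=2, age=5, diet=herbivore, class=bird, skin=fur}: Group A (skin is fur).
{legs=8, age=26, diet=herbivore, class=fish, skin=scales}: Group B (skin is scales).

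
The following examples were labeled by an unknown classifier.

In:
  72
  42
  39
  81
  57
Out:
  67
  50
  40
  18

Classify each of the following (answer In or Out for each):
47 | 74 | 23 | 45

Out, Out, Out, In

A rule that fits every label: multiple of 3 AND at least 39 — true of each 'In' example, false of each 'Out' one.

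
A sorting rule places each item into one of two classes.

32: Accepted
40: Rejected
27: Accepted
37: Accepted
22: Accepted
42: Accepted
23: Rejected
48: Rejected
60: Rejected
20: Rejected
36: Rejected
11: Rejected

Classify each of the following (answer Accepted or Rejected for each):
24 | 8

The distinguishing property — ≡ 2 (mod 5) — holds for all the 'Accepted' cases and none of the 'Rejected' cases.

Rejected, Rejected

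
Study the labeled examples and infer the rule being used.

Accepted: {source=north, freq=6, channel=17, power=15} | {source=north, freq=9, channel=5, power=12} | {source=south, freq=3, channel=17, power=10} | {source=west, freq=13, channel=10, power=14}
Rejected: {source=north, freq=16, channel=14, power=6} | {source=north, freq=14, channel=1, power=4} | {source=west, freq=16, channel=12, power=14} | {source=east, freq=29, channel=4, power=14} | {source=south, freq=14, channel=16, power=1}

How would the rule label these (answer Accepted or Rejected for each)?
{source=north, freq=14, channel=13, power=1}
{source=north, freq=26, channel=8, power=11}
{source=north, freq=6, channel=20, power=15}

The simplest hypothesis consistent with all the labels is: freq ≤ 13.

Rejected, Rejected, Accepted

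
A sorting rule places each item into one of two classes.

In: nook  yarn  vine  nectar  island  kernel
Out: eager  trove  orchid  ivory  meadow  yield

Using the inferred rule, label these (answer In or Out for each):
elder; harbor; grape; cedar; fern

Out, Out, Out, Out, In

The distinguishing property — contains 'n' — holds for all the 'In' cases and none of the 'Out' cases.
Out: elder, since no 'n'.
Out: harbor, since no 'n'.
Out: grape, since no 'n'.
Out: cedar, since no 'n'.
In: fern, since has 'n'.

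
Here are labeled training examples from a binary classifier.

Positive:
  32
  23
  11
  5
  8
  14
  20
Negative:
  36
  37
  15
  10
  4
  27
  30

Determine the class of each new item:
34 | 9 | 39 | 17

Negative, Negative, Negative, Positive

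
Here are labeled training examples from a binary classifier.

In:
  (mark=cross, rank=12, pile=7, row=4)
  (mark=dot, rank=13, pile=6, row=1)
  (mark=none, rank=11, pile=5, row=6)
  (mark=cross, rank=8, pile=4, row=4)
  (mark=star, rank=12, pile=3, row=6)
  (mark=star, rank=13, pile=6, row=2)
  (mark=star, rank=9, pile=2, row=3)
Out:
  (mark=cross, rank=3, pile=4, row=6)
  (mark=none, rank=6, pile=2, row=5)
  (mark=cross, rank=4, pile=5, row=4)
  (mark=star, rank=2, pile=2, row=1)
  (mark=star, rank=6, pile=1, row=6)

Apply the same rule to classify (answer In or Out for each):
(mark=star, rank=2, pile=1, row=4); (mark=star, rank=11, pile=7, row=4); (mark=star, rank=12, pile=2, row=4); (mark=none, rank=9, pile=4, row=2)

Out, In, In, In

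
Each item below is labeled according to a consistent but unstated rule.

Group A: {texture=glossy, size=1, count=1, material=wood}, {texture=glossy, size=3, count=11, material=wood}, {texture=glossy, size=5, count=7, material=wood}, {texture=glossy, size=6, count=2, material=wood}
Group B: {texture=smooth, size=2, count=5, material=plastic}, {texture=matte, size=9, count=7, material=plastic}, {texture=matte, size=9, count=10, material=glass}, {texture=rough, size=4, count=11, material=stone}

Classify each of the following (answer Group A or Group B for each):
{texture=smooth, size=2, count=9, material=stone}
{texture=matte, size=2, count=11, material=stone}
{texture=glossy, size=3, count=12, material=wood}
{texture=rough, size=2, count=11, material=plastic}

Group B, Group B, Group A, Group B

All 'Group A' examples share one property — material is wood — and every 'Group B' example lacks it.
{texture=smooth, size=2, count=9, material=stone} — material is stone, hence Group B.
{texture=matte, size=2, count=11, material=stone} — material is stone, hence Group B.
{texture=glossy, size=3, count=12, material=wood} — material is wood, hence Group A.
{texture=rough, size=2, count=11, material=plastic} — material is plastic, hence Group B.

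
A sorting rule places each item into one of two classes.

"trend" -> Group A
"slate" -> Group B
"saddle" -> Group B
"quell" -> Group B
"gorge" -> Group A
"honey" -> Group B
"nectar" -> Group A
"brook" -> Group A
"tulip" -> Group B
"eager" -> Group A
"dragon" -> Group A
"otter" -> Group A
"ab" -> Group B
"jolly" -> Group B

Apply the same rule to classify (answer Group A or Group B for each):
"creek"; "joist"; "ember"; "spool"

Group A, Group B, Group A, Group B

Comparing the two groups points to one rule — contains 'r'.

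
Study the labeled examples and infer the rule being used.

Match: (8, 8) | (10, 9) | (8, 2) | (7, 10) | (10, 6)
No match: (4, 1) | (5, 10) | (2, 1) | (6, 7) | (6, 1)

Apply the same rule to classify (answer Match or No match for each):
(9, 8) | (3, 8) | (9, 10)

Match, No match, Match

All 'Match' examples share one property — first ≥ 7 — and every 'No match' example lacks it.
(9, 8) → first 9 → Match. (3, 8) → first 3 → No match. (9, 10) → first 9 → Match.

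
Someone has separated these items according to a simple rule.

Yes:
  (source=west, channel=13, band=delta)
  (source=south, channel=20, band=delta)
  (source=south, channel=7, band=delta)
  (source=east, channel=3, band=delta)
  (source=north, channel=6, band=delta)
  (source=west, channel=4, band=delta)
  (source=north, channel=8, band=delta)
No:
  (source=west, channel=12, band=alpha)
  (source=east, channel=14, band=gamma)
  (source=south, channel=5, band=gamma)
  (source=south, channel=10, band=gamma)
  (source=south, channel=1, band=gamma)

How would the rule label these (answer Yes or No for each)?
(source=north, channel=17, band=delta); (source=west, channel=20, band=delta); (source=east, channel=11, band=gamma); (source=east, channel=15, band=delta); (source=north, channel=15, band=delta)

The pattern is that an item is 'Yes' exactly when: band is delta.
(source=north, channel=17, band=delta) — band is delta, hence Yes. (source=west, channel=20, band=delta) — band is delta, hence Yes. (source=east, channel=11, band=gamma) — band is gamma, hence No. (source=east, channel=15, band=delta) — band is delta, hence Yes. (source=north, channel=15, band=delta) — band is delta, hence Yes.

Yes, Yes, No, Yes, Yes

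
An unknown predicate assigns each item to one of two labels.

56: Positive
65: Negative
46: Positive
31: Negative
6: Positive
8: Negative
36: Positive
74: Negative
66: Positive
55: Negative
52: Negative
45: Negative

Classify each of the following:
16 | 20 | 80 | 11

Positive, Negative, Negative, Negative

The pattern is that an item is 'Positive' exactly when: ends in digit 6.
16: last digit 6 — fits, so Positive.
20: last digit 0 — does not fit, so Negative.
80: last digit 0 — does not fit, so Negative.
11: last digit 1 — does not fit, so Negative.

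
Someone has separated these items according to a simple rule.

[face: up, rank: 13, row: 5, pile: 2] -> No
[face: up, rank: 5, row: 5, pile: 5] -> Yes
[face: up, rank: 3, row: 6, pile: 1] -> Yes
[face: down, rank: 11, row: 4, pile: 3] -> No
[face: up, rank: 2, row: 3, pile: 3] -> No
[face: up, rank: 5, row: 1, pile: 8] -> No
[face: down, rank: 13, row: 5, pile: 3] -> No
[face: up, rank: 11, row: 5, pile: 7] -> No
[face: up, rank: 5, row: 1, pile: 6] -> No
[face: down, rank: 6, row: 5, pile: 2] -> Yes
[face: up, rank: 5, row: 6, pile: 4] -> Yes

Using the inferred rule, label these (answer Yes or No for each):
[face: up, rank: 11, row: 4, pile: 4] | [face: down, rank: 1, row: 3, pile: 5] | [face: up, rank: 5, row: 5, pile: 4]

No, No, Yes

All 'Yes' examples share one property — row ≥ 4 AND rank ≤ 6 — and every 'No' example lacks it.
[face: up, rank: 11, row: 4, pile: 4]: row = 4, rank = 11, does not satisfy this → No.
[face: down, rank: 1, row: 3, pile: 5]: row = 3, rank = 1, does not satisfy this → No.
[face: up, rank: 5, row: 5, pile: 4]: row = 5, rank = 5, checks out → Yes.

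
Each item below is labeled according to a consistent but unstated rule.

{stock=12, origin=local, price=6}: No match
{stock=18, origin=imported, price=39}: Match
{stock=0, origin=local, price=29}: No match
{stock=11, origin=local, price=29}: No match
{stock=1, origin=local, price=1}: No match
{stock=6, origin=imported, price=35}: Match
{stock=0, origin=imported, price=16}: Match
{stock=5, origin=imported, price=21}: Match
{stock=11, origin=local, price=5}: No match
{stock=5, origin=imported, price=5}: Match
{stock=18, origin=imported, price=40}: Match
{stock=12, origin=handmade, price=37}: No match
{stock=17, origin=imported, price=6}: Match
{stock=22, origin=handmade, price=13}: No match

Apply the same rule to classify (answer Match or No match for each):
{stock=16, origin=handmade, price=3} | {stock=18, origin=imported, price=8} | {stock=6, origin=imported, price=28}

No match, Match, Match

One predicate separates the groups cleanly: origin is imported.
{stock=16, origin=handmade, price=3} → origin is handmade → No match.
{stock=18, origin=imported, price=8} → origin is imported → Match.
{stock=6, origin=imported, price=28} → origin is imported → Match.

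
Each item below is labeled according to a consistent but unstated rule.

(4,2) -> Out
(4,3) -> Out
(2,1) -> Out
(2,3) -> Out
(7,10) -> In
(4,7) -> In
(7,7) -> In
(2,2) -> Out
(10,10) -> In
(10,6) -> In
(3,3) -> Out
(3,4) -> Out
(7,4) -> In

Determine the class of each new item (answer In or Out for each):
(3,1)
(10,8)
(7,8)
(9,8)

Out, In, In, In

The common property of the 'In' items is: sum ≥ 11. No 'Out' item has it.
(3,1) → 3+1 = 4 → Out.
(10,8) → 10+8 = 18 → In.
(7,8) → 7+8 = 15 → In.
(9,8) → 9+8 = 17 → In.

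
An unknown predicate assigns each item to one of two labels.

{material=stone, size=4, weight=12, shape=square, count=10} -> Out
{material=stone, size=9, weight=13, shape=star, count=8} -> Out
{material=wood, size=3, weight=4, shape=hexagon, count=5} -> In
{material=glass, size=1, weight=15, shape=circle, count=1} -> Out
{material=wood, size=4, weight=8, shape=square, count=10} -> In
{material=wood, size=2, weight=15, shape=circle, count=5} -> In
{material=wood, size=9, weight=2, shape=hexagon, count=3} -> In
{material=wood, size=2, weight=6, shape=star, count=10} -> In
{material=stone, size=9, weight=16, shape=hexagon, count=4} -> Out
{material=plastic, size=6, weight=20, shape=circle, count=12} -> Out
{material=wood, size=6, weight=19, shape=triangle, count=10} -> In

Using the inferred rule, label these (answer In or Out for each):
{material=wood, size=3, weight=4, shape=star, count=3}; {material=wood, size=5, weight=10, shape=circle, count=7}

The distinguishing property — material is wood — holds for all the 'In' cases and none of the 'Out' cases.
{material=wood, size=3, weight=4, shape=star, count=3}: material is wood — checks out, so In. {material=wood, size=5, weight=10, shape=circle, count=7}: material is wood — checks out, so In.

In, In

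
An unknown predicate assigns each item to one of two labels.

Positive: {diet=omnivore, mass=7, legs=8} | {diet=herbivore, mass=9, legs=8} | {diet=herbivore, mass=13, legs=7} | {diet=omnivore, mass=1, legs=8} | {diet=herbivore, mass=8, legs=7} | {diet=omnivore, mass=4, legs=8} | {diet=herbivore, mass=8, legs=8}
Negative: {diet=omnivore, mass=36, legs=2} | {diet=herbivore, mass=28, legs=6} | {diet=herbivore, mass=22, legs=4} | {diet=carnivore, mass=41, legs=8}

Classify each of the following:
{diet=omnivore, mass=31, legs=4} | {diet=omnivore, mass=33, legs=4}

Negative, Negative

The rule appears to be: mass ≤ 13.
Negative: {diet=omnivore, mass=31, legs=4}, since mass = 31.
Negative: {diet=omnivore, mass=33, legs=4}, since mass = 33.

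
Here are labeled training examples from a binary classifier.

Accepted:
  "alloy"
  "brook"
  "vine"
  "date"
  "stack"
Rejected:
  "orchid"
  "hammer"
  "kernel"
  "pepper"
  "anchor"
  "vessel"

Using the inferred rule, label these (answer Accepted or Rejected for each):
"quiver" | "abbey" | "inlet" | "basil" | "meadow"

Rejected, Accepted, Accepted, Accepted, Rejected

Rule: length ≤ 5. This holds for each 'Accepted' example and fails for each 'Rejected' one.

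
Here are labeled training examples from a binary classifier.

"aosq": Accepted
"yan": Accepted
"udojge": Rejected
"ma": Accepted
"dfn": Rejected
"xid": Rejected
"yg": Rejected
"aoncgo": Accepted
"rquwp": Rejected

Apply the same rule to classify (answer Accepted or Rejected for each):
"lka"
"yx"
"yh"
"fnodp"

Accepted, Rejected, Rejected, Rejected

The pattern is that an item is 'Accepted' exactly when: contains 'a'.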